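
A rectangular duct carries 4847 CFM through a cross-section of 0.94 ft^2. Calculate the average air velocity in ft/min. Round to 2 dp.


V = 4847 / 0.94 = 5156.38 ft/min

5156.38 ft/min


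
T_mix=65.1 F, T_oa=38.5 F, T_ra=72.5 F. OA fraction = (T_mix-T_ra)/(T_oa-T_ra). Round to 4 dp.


frac = (65.1 - 72.5) / (38.5 - 72.5) = 0.2176

0.2176


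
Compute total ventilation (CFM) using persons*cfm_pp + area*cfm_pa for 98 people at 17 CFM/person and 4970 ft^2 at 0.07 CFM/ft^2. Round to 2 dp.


Total = 98*17 + 4970*0.07 = 2013.90 CFM

2013.90 CFM


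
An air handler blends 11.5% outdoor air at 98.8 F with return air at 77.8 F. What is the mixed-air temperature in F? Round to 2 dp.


T_mix = 77.8 + (11.5/100)*(98.8-77.8) = 80.22 F

80.22 F


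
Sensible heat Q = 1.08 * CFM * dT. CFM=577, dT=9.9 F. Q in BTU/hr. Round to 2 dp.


Q = 1.08 * 577 * 9.9 = 6169.28 BTU/hr

6169.28 BTU/hr


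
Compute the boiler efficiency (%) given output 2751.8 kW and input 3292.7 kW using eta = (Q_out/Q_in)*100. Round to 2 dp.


eta = (2751.8/3292.7)*100 = 83.57 %

83.57 %


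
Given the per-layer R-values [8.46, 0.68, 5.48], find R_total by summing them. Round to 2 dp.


R_total = 8.46 + 0.68 + 5.48 = 14.62

14.62


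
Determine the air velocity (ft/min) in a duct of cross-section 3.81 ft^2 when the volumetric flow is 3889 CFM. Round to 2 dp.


V = 3889 / 3.81 = 1020.73 ft/min

1020.73 ft/min


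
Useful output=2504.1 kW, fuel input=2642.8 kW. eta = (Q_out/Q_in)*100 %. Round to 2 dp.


eta = (2504.1/2642.8)*100 = 94.75 %

94.75 %


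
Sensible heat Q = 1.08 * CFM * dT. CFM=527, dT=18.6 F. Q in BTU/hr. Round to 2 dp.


Q = 1.08 * 527 * 18.6 = 10586.38 BTU/hr

10586.38 BTU/hr


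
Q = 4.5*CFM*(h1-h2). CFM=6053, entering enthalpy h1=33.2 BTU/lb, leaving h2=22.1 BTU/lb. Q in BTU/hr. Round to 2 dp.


Q = 4.5 * 6053 * (33.2 - 22.1) = 302347.35 BTU/hr

302347.35 BTU/hr


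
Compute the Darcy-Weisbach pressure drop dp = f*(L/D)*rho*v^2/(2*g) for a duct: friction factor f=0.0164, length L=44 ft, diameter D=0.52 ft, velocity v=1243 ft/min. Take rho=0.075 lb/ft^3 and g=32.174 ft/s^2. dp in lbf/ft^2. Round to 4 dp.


v_fps = 1243/60 = 20.7167 ft/s
dp = 0.0164*(44/0.52)*0.075*20.7167^2/(2*32.174) = 0.6942 lbf/ft^2

0.6942 lbf/ft^2


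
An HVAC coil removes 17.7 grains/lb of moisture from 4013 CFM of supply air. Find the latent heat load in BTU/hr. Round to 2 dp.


Q = 0.68 * 4013 * 17.7 = 48300.47 BTU/hr

48300.47 BTU/hr


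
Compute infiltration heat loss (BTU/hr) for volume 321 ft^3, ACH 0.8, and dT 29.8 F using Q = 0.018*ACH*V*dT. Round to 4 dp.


Q = 0.018 * 0.8 * 321 * 29.8 = 137.7475 BTU/hr

137.7475 BTU/hr


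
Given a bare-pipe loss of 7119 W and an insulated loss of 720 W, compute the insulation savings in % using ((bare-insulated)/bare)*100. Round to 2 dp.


Savings = ((7119-720)/7119)*100 = 89.89 %

89.89 %


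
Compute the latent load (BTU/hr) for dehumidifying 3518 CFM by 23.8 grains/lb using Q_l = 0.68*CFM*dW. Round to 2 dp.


Q = 0.68 * 3518 * 23.8 = 56935.31 BTU/hr

56935.31 BTU/hr


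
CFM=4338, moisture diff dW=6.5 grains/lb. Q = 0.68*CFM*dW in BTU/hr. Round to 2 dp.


Q = 0.68 * 4338 * 6.5 = 19173.96 BTU/hr

19173.96 BTU/hr


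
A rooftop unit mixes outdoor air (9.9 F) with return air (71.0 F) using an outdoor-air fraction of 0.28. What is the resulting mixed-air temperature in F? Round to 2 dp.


T_mix = 0.28*9.9 + 0.72*71.0 = 53.89 F

53.89 F


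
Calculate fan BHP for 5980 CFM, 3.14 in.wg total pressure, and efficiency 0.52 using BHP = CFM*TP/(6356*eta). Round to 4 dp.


BHP = 5980 * 3.14 / (6356 * 0.52) = 5.6812 hp

5.6812 hp


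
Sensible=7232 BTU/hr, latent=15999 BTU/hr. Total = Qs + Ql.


Qt = 7232 + 15999 = 23231 BTU/hr

23231 BTU/hr


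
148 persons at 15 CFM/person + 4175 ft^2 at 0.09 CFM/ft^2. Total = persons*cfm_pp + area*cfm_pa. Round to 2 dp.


Total = 148*15 + 4175*0.09 = 2595.75 CFM

2595.75 CFM


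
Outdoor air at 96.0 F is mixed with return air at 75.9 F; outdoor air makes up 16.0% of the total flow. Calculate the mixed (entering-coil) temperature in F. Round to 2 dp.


T_mix = 75.9 + (16.0/100)*(96.0-75.9) = 79.12 F

79.12 F


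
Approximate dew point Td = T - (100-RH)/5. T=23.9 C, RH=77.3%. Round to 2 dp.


Td = 23.9 - (100-77.3)/5 = 19.36 C

19.36 C


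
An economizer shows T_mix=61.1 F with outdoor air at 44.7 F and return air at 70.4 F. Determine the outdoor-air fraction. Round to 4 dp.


frac = (61.1 - 70.4) / (44.7 - 70.4) = 0.3619

0.3619


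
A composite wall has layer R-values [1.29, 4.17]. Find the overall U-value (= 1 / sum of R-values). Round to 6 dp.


R_total = 1.29 + 4.17 = 5.46
U = 1/5.46 = 0.183150

0.183150


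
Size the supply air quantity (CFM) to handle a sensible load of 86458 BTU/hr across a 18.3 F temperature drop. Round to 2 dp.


CFM = 86458 / (1.08 * 18.3) = 4374.52

4374.52 CFM


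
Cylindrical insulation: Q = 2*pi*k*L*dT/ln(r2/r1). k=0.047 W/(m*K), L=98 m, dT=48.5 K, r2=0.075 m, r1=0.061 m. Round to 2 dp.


Q = 2*pi*0.047*98*48.5/ln(0.075/0.061) = 6793.37 W

6793.37 W


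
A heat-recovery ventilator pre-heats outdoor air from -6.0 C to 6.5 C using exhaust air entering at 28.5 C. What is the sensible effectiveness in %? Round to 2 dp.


eff = (6.5-(-6.0))/(28.5-(-6.0))*100 = 36.23 %

36.23 %


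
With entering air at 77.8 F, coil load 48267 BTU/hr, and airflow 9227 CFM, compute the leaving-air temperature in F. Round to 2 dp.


dT = 48267/(1.08*9227) = 4.8436
T_leave = 77.8 - 4.8436 = 72.96 F

72.96 F


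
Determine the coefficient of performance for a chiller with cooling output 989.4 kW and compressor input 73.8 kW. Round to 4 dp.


COP = 989.4 / 73.8 = 13.4065

13.4065


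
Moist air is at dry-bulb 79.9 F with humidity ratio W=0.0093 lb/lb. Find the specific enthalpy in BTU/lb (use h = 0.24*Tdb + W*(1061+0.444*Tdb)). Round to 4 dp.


h = 0.24*79.9 + 0.0093*(1061+0.444*79.9) = 29.3732 BTU/lb

29.3732 BTU/lb


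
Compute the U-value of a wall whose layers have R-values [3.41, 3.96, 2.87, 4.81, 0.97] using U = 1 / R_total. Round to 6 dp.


R_total = 3.41 + 3.96 + 2.87 + 4.81 + 0.97 = 16.02
U = 1/16.02 = 0.062422

0.062422


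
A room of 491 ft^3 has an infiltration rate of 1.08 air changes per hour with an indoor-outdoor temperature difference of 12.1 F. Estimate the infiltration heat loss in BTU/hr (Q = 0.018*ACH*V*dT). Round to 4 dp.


Q = 0.018 * 1.08 * 491 * 12.1 = 115.4950 BTU/hr

115.4950 BTU/hr


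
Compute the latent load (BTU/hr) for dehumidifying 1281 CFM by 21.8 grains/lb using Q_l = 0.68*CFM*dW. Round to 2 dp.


Q = 0.68 * 1281 * 21.8 = 18989.54 BTU/hr

18989.54 BTU/hr


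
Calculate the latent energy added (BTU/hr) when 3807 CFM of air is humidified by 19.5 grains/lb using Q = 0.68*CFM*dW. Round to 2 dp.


Q = 0.68 * 3807 * 19.5 = 50480.82 BTU/hr

50480.82 BTU/hr


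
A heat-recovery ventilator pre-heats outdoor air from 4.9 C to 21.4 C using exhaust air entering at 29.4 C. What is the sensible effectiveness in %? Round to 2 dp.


eff = (21.4-4.9)/(29.4-4.9)*100 = 67.35 %

67.35 %


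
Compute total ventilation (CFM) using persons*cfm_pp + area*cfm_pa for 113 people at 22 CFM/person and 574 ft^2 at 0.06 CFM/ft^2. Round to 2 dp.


Total = 113*22 + 574*0.06 = 2520.44 CFM

2520.44 CFM


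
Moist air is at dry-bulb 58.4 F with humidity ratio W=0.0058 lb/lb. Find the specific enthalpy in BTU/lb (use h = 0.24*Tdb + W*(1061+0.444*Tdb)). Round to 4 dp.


h = 0.24*58.4 + 0.0058*(1061+0.444*58.4) = 20.3202 BTU/lb

20.3202 BTU/lb


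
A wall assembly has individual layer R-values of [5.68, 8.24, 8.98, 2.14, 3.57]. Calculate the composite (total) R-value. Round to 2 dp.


R_total = 5.68 + 8.24 + 8.98 + 2.14 + 3.57 = 28.61

28.61


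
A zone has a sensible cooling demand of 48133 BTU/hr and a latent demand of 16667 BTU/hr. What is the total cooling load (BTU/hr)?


Qt = 48133 + 16667 = 64800 BTU/hr

64800 BTU/hr


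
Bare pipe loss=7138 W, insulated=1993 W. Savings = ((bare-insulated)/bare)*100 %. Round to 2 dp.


Savings = ((7138-1993)/7138)*100 = 72.08 %

72.08 %


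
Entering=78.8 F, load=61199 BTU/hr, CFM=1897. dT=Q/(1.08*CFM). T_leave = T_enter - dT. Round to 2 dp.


dT = 61199/(1.08*1897) = 29.8712
T_leave = 78.8 - 29.8712 = 48.93 F

48.93 F


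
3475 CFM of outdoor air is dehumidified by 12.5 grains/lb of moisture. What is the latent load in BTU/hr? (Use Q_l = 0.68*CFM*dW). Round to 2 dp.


Q = 0.68 * 3475 * 12.5 = 29537.50 BTU/hr

29537.50 BTU/hr


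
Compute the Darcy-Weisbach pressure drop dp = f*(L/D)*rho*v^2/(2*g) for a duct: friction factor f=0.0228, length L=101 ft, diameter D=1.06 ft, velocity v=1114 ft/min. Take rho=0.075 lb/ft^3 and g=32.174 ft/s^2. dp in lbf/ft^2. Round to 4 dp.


v_fps = 1114/60 = 18.5667 ft/s
dp = 0.0228*(101/1.06)*0.075*18.5667^2/(2*32.174) = 0.8729 lbf/ft^2

0.8729 lbf/ft^2


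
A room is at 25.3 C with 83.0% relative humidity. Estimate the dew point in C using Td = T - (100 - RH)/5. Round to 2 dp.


Td = 25.3 - (100-83.0)/5 = 21.90 C

21.90 C


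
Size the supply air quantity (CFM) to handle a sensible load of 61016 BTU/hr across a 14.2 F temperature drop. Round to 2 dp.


CFM = 61016 / (1.08 * 14.2) = 3978.61

3978.61 CFM


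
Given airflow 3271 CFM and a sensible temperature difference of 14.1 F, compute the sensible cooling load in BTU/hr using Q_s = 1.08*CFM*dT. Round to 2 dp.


Q = 1.08 * 3271 * 14.1 = 49810.79 BTU/hr

49810.79 BTU/hr


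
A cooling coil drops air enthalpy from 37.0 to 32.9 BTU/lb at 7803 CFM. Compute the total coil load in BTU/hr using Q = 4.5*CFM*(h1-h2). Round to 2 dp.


Q = 4.5 * 7803 * (37.0 - 32.9) = 143965.35 BTU/hr

143965.35 BTU/hr


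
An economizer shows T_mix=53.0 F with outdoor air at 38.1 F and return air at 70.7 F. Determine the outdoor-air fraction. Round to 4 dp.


frac = (53.0 - 70.7) / (38.1 - 70.7) = 0.5429

0.5429


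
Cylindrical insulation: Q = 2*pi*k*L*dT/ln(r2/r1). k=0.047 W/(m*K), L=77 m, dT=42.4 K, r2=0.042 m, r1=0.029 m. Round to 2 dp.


Q = 2*pi*0.047*77*42.4/ln(0.042/0.029) = 2603.12 W

2603.12 W


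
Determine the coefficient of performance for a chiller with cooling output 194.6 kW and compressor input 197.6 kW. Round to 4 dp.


COP = 194.6 / 197.6 = 0.9848

0.9848


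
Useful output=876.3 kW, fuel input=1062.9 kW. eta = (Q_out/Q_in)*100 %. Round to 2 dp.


eta = (876.3/1062.9)*100 = 82.44 %

82.44 %


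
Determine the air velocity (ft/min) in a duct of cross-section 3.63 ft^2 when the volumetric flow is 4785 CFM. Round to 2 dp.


V = 4785 / 3.63 = 1318.18 ft/min

1318.18 ft/min


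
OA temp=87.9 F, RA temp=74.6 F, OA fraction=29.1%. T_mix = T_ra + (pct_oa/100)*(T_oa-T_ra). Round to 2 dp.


T_mix = 74.6 + (29.1/100)*(87.9-74.6) = 78.47 F

78.47 F


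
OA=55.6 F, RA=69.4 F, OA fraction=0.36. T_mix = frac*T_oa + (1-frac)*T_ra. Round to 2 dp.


T_mix = 0.36*55.6 + 0.64*69.4 = 64.43 F

64.43 F


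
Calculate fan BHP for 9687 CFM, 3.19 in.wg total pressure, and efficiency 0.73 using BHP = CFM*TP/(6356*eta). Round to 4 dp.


BHP = 9687 * 3.19 / (6356 * 0.73) = 6.6600 hp

6.6600 hp


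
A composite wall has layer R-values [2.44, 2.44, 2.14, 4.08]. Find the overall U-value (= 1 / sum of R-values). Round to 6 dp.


R_total = 2.44 + 2.44 + 2.14 + 4.08 = 11.10
U = 1/11.10 = 0.090090

0.090090


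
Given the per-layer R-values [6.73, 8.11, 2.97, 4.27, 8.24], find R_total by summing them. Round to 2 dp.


R_total = 6.73 + 8.11 + 2.97 + 4.27 + 8.24 = 30.32

30.32


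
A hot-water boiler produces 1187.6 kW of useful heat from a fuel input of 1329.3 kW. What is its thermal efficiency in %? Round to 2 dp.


eta = (1187.6/1329.3)*100 = 89.34 %

89.34 %


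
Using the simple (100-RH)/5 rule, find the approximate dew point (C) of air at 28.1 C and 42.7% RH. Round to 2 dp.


Td = 28.1 - (100-42.7)/5 = 16.64 C

16.64 C


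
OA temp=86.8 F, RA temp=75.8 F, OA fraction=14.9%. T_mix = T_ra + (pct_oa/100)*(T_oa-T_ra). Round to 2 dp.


T_mix = 75.8 + (14.9/100)*(86.8-75.8) = 77.44 F

77.44 F


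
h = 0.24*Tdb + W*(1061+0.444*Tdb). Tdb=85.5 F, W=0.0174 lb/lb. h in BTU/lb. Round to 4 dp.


h = 0.24*85.5 + 0.0174*(1061+0.444*85.5) = 39.6419 BTU/lb

39.6419 BTU/lb


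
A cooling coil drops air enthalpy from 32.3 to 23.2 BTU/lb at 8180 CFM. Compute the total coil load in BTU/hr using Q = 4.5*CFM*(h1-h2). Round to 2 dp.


Q = 4.5 * 8180 * (32.3 - 23.2) = 334971.00 BTU/hr

334971.00 BTU/hr


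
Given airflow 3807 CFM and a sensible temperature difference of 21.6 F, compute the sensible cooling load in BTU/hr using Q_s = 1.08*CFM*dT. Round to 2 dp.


Q = 1.08 * 3807 * 21.6 = 88809.70 BTU/hr

88809.70 BTU/hr


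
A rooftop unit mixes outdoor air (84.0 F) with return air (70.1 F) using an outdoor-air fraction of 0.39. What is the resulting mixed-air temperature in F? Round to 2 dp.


T_mix = 0.39*84.0 + 0.61*70.1 = 75.52 F

75.52 F


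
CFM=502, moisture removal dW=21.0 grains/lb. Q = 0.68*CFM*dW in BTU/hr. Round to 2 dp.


Q = 0.68 * 502 * 21.0 = 7168.56 BTU/hr

7168.56 BTU/hr


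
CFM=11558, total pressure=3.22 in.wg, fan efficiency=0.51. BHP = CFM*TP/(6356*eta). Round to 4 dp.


BHP = 11558 * 3.22 / (6356 * 0.51) = 11.4811 hp

11.4811 hp


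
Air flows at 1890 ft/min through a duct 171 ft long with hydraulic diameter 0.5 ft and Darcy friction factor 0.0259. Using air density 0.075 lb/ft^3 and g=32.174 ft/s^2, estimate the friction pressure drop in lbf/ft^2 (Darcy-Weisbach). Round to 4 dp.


v_fps = 1890/60 = 31.5 ft/s
dp = 0.0259*(171/0.5)*0.075*31.5^2/(2*32.174) = 10.2441 lbf/ft^2

10.2441 lbf/ft^2


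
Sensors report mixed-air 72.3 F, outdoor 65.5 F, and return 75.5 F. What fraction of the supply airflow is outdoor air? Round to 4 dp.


frac = (72.3 - 75.5) / (65.5 - 75.5) = 0.3200

0.3200


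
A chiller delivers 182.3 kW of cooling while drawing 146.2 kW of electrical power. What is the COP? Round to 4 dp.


COP = 182.3 / 146.2 = 1.2469

1.2469


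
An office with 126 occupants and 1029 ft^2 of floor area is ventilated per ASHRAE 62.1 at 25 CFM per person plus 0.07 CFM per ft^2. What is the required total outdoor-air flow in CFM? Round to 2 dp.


Total = 126*25 + 1029*0.07 = 3222.03 CFM

3222.03 CFM


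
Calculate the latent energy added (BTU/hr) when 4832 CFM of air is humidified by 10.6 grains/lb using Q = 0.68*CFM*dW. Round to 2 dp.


Q = 0.68 * 4832 * 10.6 = 34829.06 BTU/hr

34829.06 BTU/hr


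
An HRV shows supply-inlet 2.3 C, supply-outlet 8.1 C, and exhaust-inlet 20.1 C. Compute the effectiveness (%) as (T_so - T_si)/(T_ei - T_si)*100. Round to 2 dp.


eff = (8.1-2.3)/(20.1-2.3)*100 = 32.58 %

32.58 %


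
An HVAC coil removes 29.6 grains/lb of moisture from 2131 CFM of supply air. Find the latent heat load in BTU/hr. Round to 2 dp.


Q = 0.68 * 2131 * 29.6 = 42892.77 BTU/hr

42892.77 BTU/hr


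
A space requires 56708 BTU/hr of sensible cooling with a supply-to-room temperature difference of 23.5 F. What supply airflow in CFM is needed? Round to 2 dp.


CFM = 56708 / (1.08 * 23.5) = 2234.36

2234.36 CFM


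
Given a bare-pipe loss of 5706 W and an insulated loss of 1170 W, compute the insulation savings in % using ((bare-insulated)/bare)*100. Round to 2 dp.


Savings = ((5706-1170)/5706)*100 = 79.50 %

79.50 %


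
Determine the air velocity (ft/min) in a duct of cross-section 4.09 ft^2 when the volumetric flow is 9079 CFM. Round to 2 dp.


V = 9079 / 4.09 = 2219.80 ft/min

2219.80 ft/min


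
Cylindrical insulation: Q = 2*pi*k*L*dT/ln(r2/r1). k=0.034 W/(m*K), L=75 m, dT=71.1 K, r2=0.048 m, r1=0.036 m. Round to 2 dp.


Q = 2*pi*0.034*75*71.1/ln(0.048/0.036) = 3959.83 W

3959.83 W


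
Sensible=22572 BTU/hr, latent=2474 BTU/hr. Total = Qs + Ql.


Qt = 22572 + 2474 = 25046 BTU/hr

25046 BTU/hr


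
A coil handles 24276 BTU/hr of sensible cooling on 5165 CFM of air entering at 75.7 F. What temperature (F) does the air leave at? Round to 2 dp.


dT = 24276/(1.08*5165) = 4.3519
T_leave = 75.7 - 4.3519 = 71.35 F

71.35 F


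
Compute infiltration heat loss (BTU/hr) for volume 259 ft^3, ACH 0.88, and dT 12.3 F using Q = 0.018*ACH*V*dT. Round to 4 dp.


Q = 0.018 * 0.88 * 259 * 12.3 = 50.4615 BTU/hr

50.4615 BTU/hr


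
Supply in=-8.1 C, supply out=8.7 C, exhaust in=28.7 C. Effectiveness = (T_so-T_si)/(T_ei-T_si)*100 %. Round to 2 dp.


eff = (8.7-(-8.1))/(28.7-(-8.1))*100 = 45.65 %

45.65 %


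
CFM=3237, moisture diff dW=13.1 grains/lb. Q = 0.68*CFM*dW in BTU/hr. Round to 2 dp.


Q = 0.68 * 3237 * 13.1 = 28835.20 BTU/hr

28835.20 BTU/hr


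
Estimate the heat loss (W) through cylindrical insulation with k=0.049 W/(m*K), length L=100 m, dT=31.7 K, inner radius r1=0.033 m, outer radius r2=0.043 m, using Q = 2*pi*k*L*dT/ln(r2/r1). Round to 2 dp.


Q = 2*pi*0.049*100*31.7/ln(0.043/0.033) = 3687.17 W

3687.17 W


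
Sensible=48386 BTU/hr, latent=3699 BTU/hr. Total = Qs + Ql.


Qt = 48386 + 3699 = 52085 BTU/hr

52085 BTU/hr


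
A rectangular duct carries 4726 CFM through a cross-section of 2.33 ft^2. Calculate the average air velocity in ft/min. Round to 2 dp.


V = 4726 / 2.33 = 2028.33 ft/min

2028.33 ft/min


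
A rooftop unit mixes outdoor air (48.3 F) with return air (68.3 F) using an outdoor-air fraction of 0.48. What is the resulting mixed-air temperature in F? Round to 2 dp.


T_mix = 0.48*48.3 + 0.52*68.3 = 58.70 F

58.70 F


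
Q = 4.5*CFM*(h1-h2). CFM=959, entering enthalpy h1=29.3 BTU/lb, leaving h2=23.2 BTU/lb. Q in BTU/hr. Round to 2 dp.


Q = 4.5 * 959 * (29.3 - 23.2) = 26324.55 BTU/hr

26324.55 BTU/hr


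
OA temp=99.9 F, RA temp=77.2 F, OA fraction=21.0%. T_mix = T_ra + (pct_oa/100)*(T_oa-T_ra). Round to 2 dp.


T_mix = 77.2 + (21.0/100)*(99.9-77.2) = 81.97 F

81.97 F


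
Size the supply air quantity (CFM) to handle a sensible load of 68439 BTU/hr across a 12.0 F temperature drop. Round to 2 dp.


CFM = 68439 / (1.08 * 12.0) = 5280.79

5280.79 CFM


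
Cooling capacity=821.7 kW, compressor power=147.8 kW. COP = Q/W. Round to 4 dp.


COP = 821.7 / 147.8 = 5.5595

5.5595


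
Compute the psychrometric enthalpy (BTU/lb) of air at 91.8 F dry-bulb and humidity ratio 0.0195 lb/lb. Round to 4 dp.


h = 0.24*91.8 + 0.0195*(1061+0.444*91.8) = 43.5163 BTU/lb

43.5163 BTU/lb


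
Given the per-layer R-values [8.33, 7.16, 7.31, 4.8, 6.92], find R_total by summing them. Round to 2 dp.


R_total = 8.33 + 7.16 + 7.31 + 4.8 + 6.92 = 34.52

34.52


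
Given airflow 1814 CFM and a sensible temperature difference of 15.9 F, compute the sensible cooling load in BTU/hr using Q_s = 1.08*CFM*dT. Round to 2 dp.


Q = 1.08 * 1814 * 15.9 = 31150.01 BTU/hr

31150.01 BTU/hr


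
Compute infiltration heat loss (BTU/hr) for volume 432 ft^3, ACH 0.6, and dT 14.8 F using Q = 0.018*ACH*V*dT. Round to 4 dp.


Q = 0.018 * 0.6 * 432 * 14.8 = 69.0509 BTU/hr

69.0509 BTU/hr


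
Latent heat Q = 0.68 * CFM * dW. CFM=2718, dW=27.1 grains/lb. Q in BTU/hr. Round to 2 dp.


Q = 0.68 * 2718 * 27.1 = 50087.30 BTU/hr

50087.30 BTU/hr


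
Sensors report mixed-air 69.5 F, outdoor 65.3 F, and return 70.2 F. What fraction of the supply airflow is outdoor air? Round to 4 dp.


frac = (69.5 - 70.2) / (65.3 - 70.2) = 0.1429

0.1429


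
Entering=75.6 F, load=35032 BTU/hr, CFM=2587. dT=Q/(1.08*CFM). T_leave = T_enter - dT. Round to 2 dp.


dT = 35032/(1.08*2587) = 12.5385
T_leave = 75.6 - 12.5385 = 63.06 F

63.06 F


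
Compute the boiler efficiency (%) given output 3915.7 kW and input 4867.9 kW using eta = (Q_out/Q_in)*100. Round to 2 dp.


eta = (3915.7/4867.9)*100 = 80.44 %

80.44 %


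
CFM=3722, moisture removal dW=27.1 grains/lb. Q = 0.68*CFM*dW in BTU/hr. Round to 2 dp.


Q = 0.68 * 3722 * 27.1 = 68589.02 BTU/hr

68589.02 BTU/hr


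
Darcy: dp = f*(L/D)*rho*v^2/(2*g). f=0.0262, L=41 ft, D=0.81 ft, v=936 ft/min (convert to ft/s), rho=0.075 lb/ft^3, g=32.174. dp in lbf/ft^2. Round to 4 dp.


v_fps = 936/60 = 15.6 ft/s
dp = 0.0262*(41/0.81)*0.075*15.6^2/(2*32.174) = 0.3762 lbf/ft^2

0.3762 lbf/ft^2


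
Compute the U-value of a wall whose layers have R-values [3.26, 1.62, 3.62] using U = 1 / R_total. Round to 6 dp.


R_total = 3.26 + 1.62 + 3.62 = 8.50
U = 1/8.50 = 0.117647

0.117647


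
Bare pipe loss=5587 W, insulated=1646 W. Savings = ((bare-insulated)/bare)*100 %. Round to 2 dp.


Savings = ((5587-1646)/5587)*100 = 70.54 %

70.54 %


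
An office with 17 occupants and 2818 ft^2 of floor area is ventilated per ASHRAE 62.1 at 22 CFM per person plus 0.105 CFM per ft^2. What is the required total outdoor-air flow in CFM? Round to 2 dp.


Total = 17*22 + 2818*0.105 = 669.89 CFM

669.89 CFM


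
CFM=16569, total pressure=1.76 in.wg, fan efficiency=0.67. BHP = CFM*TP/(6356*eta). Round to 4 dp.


BHP = 16569 * 1.76 / (6356 * 0.67) = 6.8478 hp

6.8478 hp


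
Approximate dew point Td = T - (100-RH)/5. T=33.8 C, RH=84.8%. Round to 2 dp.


Td = 33.8 - (100-84.8)/5 = 30.76 C

30.76 C


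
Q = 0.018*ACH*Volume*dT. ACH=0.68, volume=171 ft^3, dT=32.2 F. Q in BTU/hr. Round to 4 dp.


Q = 0.018 * 0.68 * 171 * 32.2 = 67.3959 BTU/hr

67.3959 BTU/hr


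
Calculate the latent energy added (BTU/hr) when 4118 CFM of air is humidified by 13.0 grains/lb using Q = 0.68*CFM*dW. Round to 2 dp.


Q = 0.68 * 4118 * 13.0 = 36403.12 BTU/hr

36403.12 BTU/hr


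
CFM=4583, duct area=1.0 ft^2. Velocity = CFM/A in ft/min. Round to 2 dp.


V = 4583 / 1.0 = 4583.00 ft/min

4583.00 ft/min


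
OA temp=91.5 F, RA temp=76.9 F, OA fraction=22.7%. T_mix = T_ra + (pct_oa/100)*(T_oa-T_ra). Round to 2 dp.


T_mix = 76.9 + (22.7/100)*(91.5-76.9) = 80.21 F

80.21 F


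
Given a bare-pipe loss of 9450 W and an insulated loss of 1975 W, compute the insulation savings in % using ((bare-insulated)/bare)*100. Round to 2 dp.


Savings = ((9450-1975)/9450)*100 = 79.10 %

79.10 %


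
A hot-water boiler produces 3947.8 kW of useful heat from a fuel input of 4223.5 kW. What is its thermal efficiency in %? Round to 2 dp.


eta = (3947.8/4223.5)*100 = 93.47 %

93.47 %


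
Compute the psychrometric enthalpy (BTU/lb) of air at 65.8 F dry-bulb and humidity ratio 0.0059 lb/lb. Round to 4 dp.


h = 0.24*65.8 + 0.0059*(1061+0.444*65.8) = 22.2243 BTU/lb

22.2243 BTU/lb


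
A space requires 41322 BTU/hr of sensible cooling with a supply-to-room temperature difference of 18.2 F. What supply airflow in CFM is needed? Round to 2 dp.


CFM = 41322 / (1.08 * 18.2) = 2102.26

2102.26 CFM


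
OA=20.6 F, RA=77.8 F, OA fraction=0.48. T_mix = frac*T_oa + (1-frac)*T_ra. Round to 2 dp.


T_mix = 0.48*20.6 + 0.52*77.8 = 50.34 F

50.34 F


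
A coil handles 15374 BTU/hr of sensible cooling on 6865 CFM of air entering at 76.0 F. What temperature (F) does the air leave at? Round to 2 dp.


dT = 15374/(1.08*6865) = 2.0736
T_leave = 76.0 - 2.0736 = 73.93 F

73.93 F


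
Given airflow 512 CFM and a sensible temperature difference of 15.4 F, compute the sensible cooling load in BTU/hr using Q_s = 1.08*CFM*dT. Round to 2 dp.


Q = 1.08 * 512 * 15.4 = 8515.58 BTU/hr

8515.58 BTU/hr


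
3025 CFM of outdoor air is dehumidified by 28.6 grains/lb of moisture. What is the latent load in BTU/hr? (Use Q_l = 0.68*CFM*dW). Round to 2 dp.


Q = 0.68 * 3025 * 28.6 = 58830.20 BTU/hr

58830.20 BTU/hr


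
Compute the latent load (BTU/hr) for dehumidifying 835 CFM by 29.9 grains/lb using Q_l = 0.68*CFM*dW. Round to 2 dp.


Q = 0.68 * 835 * 29.9 = 16977.22 BTU/hr

16977.22 BTU/hr


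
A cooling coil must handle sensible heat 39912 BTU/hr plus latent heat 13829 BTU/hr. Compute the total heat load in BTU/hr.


Qt = 39912 + 13829 = 53741 BTU/hr

53741 BTU/hr


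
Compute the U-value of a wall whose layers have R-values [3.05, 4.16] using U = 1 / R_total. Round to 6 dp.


R_total = 3.05 + 4.16 = 7.21
U = 1/7.21 = 0.138696

0.138696


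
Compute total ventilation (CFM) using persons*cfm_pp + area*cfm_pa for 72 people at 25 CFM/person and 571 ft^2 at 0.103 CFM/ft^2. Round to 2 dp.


Total = 72*25 + 571*0.103 = 1858.81 CFM

1858.81 CFM


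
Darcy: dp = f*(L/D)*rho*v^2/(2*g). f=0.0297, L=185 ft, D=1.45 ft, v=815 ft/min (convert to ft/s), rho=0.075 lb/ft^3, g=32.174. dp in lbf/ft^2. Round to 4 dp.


v_fps = 815/60 = 13.5833 ft/s
dp = 0.0297*(185/1.45)*0.075*13.5833^2/(2*32.174) = 0.8149 lbf/ft^2

0.8149 lbf/ft^2


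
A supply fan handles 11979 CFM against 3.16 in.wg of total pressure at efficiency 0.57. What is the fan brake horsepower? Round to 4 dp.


BHP = 11979 * 3.16 / (6356 * 0.57) = 10.4484 hp

10.4484 hp


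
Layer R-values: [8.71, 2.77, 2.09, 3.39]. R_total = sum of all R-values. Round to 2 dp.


R_total = 8.71 + 2.77 + 2.09 + 3.39 = 16.96

16.96


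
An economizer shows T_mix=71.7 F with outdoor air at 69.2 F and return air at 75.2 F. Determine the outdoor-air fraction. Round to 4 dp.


frac = (71.7 - 75.2) / (69.2 - 75.2) = 0.5833

0.5833


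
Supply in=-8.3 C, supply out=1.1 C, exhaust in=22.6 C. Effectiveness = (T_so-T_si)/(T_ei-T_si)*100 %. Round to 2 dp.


eff = (1.1-(-8.3))/(22.6-(-8.3))*100 = 30.42 %

30.42 %


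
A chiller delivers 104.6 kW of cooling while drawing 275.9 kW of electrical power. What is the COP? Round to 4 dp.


COP = 104.6 / 275.9 = 0.3791

0.3791


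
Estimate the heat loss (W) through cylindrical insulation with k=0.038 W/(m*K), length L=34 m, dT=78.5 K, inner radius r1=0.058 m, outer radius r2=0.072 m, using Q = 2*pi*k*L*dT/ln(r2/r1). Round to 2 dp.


Q = 2*pi*0.038*34*78.5/ln(0.072/0.058) = 2947.20 W

2947.20 W


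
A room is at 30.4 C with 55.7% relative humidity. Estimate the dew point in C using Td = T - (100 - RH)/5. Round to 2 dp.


Td = 30.4 - (100-55.7)/5 = 21.54 C

21.54 C


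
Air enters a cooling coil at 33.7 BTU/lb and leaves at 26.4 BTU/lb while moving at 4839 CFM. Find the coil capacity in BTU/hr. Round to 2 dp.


Q = 4.5 * 4839 * (33.7 - 26.4) = 158961.15 BTU/hr

158961.15 BTU/hr


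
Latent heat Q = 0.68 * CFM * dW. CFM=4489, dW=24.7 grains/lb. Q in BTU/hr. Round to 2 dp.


Q = 0.68 * 4489 * 24.7 = 75397.24 BTU/hr

75397.24 BTU/hr


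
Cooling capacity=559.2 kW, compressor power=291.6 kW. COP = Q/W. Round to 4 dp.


COP = 559.2 / 291.6 = 1.9177

1.9177


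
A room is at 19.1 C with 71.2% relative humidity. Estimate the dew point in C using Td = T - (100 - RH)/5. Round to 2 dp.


Td = 19.1 - (100-71.2)/5 = 13.34 C

13.34 C


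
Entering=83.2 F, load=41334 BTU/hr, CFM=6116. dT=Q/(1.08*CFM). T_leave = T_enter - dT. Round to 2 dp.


dT = 41334/(1.08*6116) = 6.2577
T_leave = 83.2 - 6.2577 = 76.94 F

76.94 F


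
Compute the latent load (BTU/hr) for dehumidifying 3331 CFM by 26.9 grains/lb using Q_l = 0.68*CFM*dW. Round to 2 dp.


Q = 0.68 * 3331 * 26.9 = 60930.65 BTU/hr

60930.65 BTU/hr


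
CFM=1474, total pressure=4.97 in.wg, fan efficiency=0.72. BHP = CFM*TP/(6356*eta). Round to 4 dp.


BHP = 1474 * 4.97 / (6356 * 0.72) = 1.6008 hp

1.6008 hp


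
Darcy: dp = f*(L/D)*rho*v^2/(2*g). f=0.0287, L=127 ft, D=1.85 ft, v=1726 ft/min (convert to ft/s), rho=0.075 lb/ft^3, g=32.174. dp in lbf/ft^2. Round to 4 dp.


v_fps = 1726/60 = 28.7667 ft/s
dp = 0.0287*(127/1.85)*0.075*28.7667^2/(2*32.174) = 1.9003 lbf/ft^2

1.9003 lbf/ft^2


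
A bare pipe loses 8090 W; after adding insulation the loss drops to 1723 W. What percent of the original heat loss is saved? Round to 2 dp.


Savings = ((8090-1723)/8090)*100 = 78.70 %

78.70 %


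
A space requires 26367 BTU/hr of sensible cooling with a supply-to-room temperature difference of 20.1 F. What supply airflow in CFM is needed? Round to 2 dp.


CFM = 26367 / (1.08 * 20.1) = 1214.62

1214.62 CFM


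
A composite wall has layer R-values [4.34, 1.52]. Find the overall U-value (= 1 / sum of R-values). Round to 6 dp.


R_total = 4.34 + 1.52 = 5.86
U = 1/5.86 = 0.170648

0.170648


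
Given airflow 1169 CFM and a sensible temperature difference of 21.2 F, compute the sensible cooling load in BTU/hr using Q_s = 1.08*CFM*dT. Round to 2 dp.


Q = 1.08 * 1169 * 21.2 = 26765.42 BTU/hr

26765.42 BTU/hr


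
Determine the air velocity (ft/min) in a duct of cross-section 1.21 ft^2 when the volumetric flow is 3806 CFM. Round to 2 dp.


V = 3806 / 1.21 = 3145.45 ft/min

3145.45 ft/min


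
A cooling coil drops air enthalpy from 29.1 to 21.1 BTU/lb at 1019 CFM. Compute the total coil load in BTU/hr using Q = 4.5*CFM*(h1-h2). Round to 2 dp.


Q = 4.5 * 1019 * (29.1 - 21.1) = 36684.00 BTU/hr

36684.00 BTU/hr


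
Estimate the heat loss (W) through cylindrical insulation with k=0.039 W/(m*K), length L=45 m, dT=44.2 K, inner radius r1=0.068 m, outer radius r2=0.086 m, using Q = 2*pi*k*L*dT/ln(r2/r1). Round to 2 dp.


Q = 2*pi*0.039*45*44.2/ln(0.086/0.068) = 2075.43 W

2075.43 W


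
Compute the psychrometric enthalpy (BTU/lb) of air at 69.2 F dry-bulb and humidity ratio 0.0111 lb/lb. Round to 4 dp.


h = 0.24*69.2 + 0.0111*(1061+0.444*69.2) = 28.7261 BTU/lb

28.7261 BTU/lb


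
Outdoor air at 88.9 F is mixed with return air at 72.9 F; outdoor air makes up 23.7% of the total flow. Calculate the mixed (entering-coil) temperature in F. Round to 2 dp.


T_mix = 72.9 + (23.7/100)*(88.9-72.9) = 76.69 F

76.69 F


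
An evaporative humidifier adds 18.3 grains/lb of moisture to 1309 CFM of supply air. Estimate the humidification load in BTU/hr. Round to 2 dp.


Q = 0.68 * 1309 * 18.3 = 16289.20 BTU/hr

16289.20 BTU/hr


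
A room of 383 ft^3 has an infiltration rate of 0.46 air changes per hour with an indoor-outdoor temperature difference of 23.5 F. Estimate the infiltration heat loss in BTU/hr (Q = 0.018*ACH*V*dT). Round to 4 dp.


Q = 0.018 * 0.46 * 383 * 23.5 = 74.5241 BTU/hr

74.5241 BTU/hr


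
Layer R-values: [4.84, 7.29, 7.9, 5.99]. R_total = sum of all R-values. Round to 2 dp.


R_total = 4.84 + 7.29 + 7.9 + 5.99 = 26.02

26.02


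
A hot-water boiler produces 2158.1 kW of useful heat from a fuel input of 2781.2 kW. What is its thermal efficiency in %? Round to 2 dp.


eta = (2158.1/2781.2)*100 = 77.60 %

77.60 %


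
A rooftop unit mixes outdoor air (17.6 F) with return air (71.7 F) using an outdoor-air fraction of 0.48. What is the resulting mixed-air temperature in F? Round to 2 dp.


T_mix = 0.48*17.6 + 0.52*71.7 = 45.73 F

45.73 F


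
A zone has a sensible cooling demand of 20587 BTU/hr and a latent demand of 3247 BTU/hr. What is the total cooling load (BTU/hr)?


Qt = 20587 + 3247 = 23834 BTU/hr

23834 BTU/hr


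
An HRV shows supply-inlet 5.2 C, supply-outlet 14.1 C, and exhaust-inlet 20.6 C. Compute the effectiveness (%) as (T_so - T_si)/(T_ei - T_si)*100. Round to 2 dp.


eff = (14.1-5.2)/(20.6-5.2)*100 = 57.79 %

57.79 %


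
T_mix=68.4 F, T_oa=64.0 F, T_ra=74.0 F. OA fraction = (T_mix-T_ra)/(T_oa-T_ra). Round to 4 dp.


frac = (68.4 - 74.0) / (64.0 - 74.0) = 0.5600

0.5600


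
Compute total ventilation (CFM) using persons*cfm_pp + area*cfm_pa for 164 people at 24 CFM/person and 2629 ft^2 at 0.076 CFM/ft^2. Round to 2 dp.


Total = 164*24 + 2629*0.076 = 4135.80 CFM

4135.80 CFM


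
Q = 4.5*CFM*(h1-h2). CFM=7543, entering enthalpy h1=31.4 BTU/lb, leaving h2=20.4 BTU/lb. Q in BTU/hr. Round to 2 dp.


Q = 4.5 * 7543 * (31.4 - 20.4) = 373378.50 BTU/hr

373378.50 BTU/hr


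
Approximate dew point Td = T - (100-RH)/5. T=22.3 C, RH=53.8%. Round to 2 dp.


Td = 22.3 - (100-53.8)/5 = 13.06 C

13.06 C


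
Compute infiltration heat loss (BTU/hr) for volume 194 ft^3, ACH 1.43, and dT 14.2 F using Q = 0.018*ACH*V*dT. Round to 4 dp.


Q = 0.018 * 1.43 * 194 * 14.2 = 70.9086 BTU/hr

70.9086 BTU/hr


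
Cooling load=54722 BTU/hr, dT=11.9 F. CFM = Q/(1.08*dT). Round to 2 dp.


CFM = 54722 / (1.08 * 11.9) = 4257.86

4257.86 CFM


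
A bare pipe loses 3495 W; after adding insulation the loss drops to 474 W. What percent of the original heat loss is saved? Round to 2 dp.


Savings = ((3495-474)/3495)*100 = 86.44 %

86.44 %


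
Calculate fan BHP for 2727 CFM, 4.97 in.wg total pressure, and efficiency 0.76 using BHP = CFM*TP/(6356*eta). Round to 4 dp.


BHP = 2727 * 4.97 / (6356 * 0.76) = 2.8057 hp

2.8057 hp


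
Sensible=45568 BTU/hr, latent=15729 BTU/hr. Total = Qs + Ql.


Qt = 45568 + 15729 = 61297 BTU/hr

61297 BTU/hr


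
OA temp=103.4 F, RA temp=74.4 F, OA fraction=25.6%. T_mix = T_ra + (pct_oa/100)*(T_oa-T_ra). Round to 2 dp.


T_mix = 74.4 + (25.6/100)*(103.4-74.4) = 81.82 F

81.82 F


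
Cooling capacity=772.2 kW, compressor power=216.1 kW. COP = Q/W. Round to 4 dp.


COP = 772.2 / 216.1 = 3.5733

3.5733


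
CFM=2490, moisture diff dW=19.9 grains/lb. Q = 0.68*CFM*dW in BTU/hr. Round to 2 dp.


Q = 0.68 * 2490 * 19.9 = 33694.68 BTU/hr

33694.68 BTU/hr


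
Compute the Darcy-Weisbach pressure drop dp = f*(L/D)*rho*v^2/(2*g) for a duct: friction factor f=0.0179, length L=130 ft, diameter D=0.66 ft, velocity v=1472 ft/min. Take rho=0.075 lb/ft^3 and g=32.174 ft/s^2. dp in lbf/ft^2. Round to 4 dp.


v_fps = 1472/60 = 24.5333 ft/s
dp = 0.0179*(130/0.66)*0.075*24.5333^2/(2*32.174) = 2.4734 lbf/ft^2

2.4734 lbf/ft^2


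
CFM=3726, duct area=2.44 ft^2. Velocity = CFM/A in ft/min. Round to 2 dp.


V = 3726 / 2.44 = 1527.05 ft/min

1527.05 ft/min


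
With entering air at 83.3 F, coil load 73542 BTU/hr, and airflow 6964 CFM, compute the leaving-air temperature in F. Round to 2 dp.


dT = 73542/(1.08*6964) = 9.7781
T_leave = 83.3 - 9.7781 = 73.52 F

73.52 F


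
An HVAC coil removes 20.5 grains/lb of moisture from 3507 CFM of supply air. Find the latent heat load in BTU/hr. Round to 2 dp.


Q = 0.68 * 3507 * 20.5 = 48887.58 BTU/hr

48887.58 BTU/hr


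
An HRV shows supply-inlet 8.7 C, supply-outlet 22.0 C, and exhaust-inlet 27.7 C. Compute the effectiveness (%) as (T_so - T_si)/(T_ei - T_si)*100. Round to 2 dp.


eff = (22.0-8.7)/(27.7-8.7)*100 = 70.00 %

70.00 %


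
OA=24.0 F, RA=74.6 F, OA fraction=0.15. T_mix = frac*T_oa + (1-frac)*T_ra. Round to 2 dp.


T_mix = 0.15*24.0 + 0.85*74.6 = 67.01 F

67.01 F


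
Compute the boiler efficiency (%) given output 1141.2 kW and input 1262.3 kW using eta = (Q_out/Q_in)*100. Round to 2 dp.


eta = (1141.2/1262.3)*100 = 90.41 %

90.41 %


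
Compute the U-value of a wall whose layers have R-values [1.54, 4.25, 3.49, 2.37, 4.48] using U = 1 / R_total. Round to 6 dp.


R_total = 1.54 + 4.25 + 3.49 + 2.37 + 4.48 = 16.13
U = 1/16.13 = 0.061996

0.061996


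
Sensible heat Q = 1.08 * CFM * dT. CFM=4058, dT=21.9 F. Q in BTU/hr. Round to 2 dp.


Q = 1.08 * 4058 * 21.9 = 95979.82 BTU/hr

95979.82 BTU/hr


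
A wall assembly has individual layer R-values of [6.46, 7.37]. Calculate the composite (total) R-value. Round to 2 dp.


R_total = 6.46 + 7.37 = 13.83

13.83


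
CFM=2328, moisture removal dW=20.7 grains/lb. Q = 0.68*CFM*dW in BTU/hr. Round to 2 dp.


Q = 0.68 * 2328 * 20.7 = 32768.93 BTU/hr

32768.93 BTU/hr


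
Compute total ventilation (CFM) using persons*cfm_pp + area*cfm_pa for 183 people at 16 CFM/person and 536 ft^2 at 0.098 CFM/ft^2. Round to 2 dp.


Total = 183*16 + 536*0.098 = 2980.53 CFM

2980.53 CFM


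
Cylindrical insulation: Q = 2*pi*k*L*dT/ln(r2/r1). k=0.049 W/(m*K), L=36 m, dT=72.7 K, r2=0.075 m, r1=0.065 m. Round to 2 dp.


Q = 2*pi*0.049*36*72.7/ln(0.075/0.065) = 5630.81 W

5630.81 W


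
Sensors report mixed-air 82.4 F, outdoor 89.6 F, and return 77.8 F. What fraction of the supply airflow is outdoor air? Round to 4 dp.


frac = (82.4 - 77.8) / (89.6 - 77.8) = 0.3898

0.3898


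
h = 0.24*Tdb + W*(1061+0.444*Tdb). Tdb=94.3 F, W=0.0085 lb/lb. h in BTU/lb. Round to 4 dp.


h = 0.24*94.3 + 0.0085*(1061+0.444*94.3) = 32.0064 BTU/lb

32.0064 BTU/lb


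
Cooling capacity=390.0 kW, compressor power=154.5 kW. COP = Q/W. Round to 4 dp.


COP = 390.0 / 154.5 = 2.5243

2.5243


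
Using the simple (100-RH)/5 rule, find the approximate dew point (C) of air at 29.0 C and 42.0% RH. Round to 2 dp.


Td = 29.0 - (100-42.0)/5 = 17.40 C

17.40 C


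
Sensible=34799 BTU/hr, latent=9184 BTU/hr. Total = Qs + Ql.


Qt = 34799 + 9184 = 43983 BTU/hr

43983 BTU/hr


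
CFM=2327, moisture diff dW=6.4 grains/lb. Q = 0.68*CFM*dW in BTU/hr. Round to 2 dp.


Q = 0.68 * 2327 * 6.4 = 10127.10 BTU/hr

10127.10 BTU/hr


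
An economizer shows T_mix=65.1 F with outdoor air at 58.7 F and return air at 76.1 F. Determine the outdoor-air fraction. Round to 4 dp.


frac = (65.1 - 76.1) / (58.7 - 76.1) = 0.6322

0.6322


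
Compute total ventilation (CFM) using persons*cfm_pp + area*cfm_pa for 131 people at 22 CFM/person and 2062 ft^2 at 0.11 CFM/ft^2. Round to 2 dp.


Total = 131*22 + 2062*0.11 = 3108.82 CFM

3108.82 CFM


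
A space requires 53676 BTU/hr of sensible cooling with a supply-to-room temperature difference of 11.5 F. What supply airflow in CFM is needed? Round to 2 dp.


CFM = 53676 / (1.08 * 11.5) = 4321.74

4321.74 CFM


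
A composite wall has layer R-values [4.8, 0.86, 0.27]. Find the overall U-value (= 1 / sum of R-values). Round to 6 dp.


R_total = 4.8 + 0.86 + 0.27 = 5.93
U = 1/5.93 = 0.168634

0.168634


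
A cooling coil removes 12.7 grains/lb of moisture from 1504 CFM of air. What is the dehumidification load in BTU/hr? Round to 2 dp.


Q = 0.68 * 1504 * 12.7 = 12988.54 BTU/hr

12988.54 BTU/hr


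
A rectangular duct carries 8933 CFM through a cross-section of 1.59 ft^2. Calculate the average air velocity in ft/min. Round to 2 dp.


V = 8933 / 1.59 = 5618.24 ft/min

5618.24 ft/min


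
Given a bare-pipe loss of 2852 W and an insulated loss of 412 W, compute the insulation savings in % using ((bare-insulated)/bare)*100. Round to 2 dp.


Savings = ((2852-412)/2852)*100 = 85.55 %

85.55 %


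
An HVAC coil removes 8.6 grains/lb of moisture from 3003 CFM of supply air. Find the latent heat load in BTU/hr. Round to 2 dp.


Q = 0.68 * 3003 * 8.6 = 17561.54 BTU/hr

17561.54 BTU/hr


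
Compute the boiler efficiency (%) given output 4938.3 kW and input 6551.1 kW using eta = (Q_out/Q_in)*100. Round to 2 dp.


eta = (4938.3/6551.1)*100 = 75.38 %

75.38 %


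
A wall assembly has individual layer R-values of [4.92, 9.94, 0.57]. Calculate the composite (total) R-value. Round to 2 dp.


R_total = 4.92 + 9.94 + 0.57 = 15.43

15.43


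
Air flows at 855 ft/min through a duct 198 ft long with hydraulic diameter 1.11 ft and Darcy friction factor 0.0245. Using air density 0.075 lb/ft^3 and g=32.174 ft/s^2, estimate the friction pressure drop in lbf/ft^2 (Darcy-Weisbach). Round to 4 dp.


v_fps = 855/60 = 14.25 ft/s
dp = 0.0245*(198/1.11)*0.075*14.25^2/(2*32.174) = 1.0343 lbf/ft^2

1.0343 lbf/ft^2


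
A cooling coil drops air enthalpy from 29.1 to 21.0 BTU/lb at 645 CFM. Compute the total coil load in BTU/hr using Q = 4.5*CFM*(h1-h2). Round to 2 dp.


Q = 4.5 * 645 * (29.1 - 21.0) = 23510.25 BTU/hr

23510.25 BTU/hr


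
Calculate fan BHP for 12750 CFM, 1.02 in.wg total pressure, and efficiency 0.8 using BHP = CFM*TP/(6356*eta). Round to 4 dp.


BHP = 12750 * 1.02 / (6356 * 0.8) = 2.5576 hp

2.5576 hp


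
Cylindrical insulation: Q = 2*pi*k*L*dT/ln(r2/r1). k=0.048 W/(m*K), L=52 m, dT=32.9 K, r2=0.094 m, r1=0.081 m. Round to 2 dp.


Q = 2*pi*0.048*52*32.9/ln(0.094/0.081) = 3466.44 W

3466.44 W
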